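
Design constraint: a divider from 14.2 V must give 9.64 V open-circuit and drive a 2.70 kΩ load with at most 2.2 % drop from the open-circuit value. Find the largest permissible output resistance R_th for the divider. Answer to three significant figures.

R_th ≤ 60.7 Ω

Loading drop = R_th/(R_th + R_L) ≤ 0.0220, so R_th ≤ R_L · ε/(1−ε) = 2.70 kΩ × 0.0220/0.9780 = 60.7 Ω.
(Any R1, R2 with R2/(R1+R2) = 0.679 and R1‖R2 ≤ 60.7 Ω will meet the spec.)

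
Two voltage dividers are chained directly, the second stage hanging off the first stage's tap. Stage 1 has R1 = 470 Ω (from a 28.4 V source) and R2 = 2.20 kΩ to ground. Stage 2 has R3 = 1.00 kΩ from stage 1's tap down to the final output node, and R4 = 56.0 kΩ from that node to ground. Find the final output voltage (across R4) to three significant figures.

V_out ≈ 22.8 V

Stage 2 presents R3+R4 = 57000 Ω as a load on stage 1's tap.
Stage 1's lower leg becomes R2‖(R3+R4) = 2118 Ω, so V_mid = 28.4 × 2118/2588 = 23.24 V.
Stage 2 is itself unloaded: V_out = V_mid × R4/(R3+R4) = 23.24 × 56000/57000 = 22.8 V.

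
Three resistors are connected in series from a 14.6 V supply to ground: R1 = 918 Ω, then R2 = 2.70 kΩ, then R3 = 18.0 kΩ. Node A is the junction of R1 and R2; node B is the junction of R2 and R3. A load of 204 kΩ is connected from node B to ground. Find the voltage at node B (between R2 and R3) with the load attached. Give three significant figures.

At node B, R3 is in parallel with the load: R3‖R_L = 16540 Ω.
Below node A the resistance is R2 + (R3‖R_L) = 19240 Ω, so V_A = 14.6 × 19240/20160 = 13.94 V.
Then V_B = V_A × (R3‖R_L)/(R2 + R3‖R_L) = 13.94 × 16540/19240 = 12.0 V.

V ≈ 12.0 V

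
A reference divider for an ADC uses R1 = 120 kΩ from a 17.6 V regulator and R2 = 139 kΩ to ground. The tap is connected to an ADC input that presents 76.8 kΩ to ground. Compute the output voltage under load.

The load sits in parallel with R2: R2‖R_L = (139 × 76.8) / (139 + 76.8) = 49.47 kΩ.
V_out = 17.6 × 49.47 / (120 + 49.47) = 17.6 × 49.47/169.5 = 5.14 V.
(Unloaded it would have been 9.45 V.)

V_out ≈ 5.14 V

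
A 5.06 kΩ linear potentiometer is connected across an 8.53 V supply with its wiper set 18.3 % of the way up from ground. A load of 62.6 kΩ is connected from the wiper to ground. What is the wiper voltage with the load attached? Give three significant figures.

The wiper splits the pot into (1−α)R = 4134 Ω above and αR = 926.0 Ω below.
Lower section ‖ load = 912.5 Ω.
V_wiper = 8.53 × 912.5/(4134 + 912.5) = 1.54 V.

V ≈ 1.54 V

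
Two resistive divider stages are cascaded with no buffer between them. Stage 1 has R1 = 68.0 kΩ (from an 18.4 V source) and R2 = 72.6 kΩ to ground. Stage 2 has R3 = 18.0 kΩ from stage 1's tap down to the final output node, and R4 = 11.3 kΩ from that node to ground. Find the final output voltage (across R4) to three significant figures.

Stage 2 presents R3+R4 = 29.30 kΩ as a load on stage 1's tap.
Stage 1's lower leg becomes R2‖(R3+R4) = 20.88 kΩ, so V_mid = 18.4 × 20.88/88.88 = 4.322 V.
Stage 2 is itself unloaded: V_out = V_mid × R4/(R3+R4) = 4.322 × 11.3/29.30 = 1.67 V.

V_out ≈ 1.67 V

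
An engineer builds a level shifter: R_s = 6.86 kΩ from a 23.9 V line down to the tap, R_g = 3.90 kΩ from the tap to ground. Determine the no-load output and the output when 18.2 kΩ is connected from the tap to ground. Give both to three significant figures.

Open-circuit: V = 23.9 × 3.90/(6.86 + 3.90) = 8.66 V.
With the load, R_g becomes R_g‖R_L = 3.212 kΩ, so V = 23.9 × 3.212/10.07 = 7.62 V.

Unloaded: 8.66 V; loaded: 7.62 V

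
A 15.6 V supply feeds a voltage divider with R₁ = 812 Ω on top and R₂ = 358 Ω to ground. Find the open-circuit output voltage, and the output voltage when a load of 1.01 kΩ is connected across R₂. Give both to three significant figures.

Unloaded: 4.77 V; loaded: 3.83 V

Open-circuit: V = 15.6 × 358/(812 + 358) = 4.77 V.
With the load, R₂ becomes R₂‖R_L = 264.3 Ω, so V = 15.6 × 264.3/1076 = 3.83 V.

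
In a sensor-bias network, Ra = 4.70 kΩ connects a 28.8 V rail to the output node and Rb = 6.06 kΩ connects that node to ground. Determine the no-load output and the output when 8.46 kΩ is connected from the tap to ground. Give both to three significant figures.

Open-circuit: V = 28.8 × 6.06/(4.70 + 6.06) = 16.2 V.
With the load, Rb becomes Rb‖R_L = 3.531 kΩ, so V = 28.8 × 3.531/8.231 = 12.4 V.

Unloaded: 16.2 V; loaded: 12.4 V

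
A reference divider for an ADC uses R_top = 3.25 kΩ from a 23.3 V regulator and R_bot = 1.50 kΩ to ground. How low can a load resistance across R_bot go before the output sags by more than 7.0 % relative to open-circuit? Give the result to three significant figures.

R_L(min) ≈ 13.6 kΩ

Output resistance R_th = R_top‖R_bot = (3.25 × 1.50)/4.750 = 1.026 kΩ.
The fractional drop is R_th/(R_th + R_L); requiring this ≤ 0.0700 gives R_L ≥ R_th(1/0.0700 − 1) = 1.026 × 13.29 = 13.6 kΩ.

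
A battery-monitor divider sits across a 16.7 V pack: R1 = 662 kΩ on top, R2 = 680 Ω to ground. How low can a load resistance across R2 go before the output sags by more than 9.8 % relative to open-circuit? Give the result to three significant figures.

Output resistance R_th = R1‖R2 = (662000 × 680)/662700 = 679.3 Ω.
The fractional drop is R_th/(R_th + R_L); requiring this ≤ 0.0980 gives R_L ≥ R_th(1/0.0980 − 1) = 679.3 × 9.204 = 6.25 kΩ.

R_L(min) ≈ 6.25 kΩ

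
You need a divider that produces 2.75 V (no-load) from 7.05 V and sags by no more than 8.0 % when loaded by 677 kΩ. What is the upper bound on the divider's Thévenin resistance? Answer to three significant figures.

Loading drop = R_th/(R_th + R_L) ≤ 0.0800, so R_th ≤ R_L · ε/(1−ε) = 677 kΩ × 0.0800/0.9200 = 58.9 kΩ.
(Any R1, R2 with R2/(R1+R2) = 0.390 and R1‖R2 ≤ 58.9 kΩ will meet the spec.)

R_th ≤ 58.9 kΩ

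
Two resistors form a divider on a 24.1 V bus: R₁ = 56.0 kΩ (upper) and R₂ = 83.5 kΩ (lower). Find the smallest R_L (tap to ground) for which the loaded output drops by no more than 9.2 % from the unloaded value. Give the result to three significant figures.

Output resistance R_th = R₁‖R₂ = (56.0 × 83.5)/139.5 = 33.52 kΩ.
The fractional drop is R_th/(R_th + R_L); requiring this ≤ 0.0920 gives R_L ≥ R_th(1/0.0920 − 1) = 33.52 × 9.870 = 331 kΩ.

R_L(min) ≈ 331 kΩ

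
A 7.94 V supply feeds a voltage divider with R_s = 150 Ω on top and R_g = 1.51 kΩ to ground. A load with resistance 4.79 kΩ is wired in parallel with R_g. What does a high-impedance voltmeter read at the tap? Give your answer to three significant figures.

The load sits in parallel with R_g: R_g‖R_L = (1510 × 4790) / (1510 + 4790) = 1148 Ω.
V_out = 7.94 × 1148 / (150 + 1148) = 7.94 × 1148/1298 = 7.02 V.

V_out ≈ 7.02 V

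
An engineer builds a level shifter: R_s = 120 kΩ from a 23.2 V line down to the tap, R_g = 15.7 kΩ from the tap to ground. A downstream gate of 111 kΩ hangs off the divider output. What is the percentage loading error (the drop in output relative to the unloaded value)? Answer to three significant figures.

The divider's output (Thévenin) resistance is R_s‖R_g = 13.88 kΩ.
Fractional drop under load = R_th/(R_th + R_L) = 13.88 / (13.88 + 111) = 0.1112.
So the output falls by 11.1 %.

11.1 %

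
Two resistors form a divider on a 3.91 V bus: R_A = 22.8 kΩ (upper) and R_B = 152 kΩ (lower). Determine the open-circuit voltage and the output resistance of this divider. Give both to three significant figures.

V_th is the open-circuit tap voltage: 3.91 × 152/(22.8 + 152) = 3.40 V.
With the supply zeroed, R_A and R_B appear in parallel from the tap: R_th = R_A‖R_B = (22.8 × 152)/174.8 = 19.8 kΩ.

V_th = 3.40 V, R_th = 19.8 kΩ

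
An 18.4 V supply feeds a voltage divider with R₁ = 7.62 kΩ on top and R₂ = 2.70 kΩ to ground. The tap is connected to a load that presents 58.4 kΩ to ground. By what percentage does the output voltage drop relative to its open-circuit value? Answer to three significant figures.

The divider's output (Thévenin) resistance is R₁‖R₂ = 1.994 kΩ.
Fractional drop under load = R_th/(R_th + R_L) = 1.994 / (1.994 + 58.4) = 0.03301.
So the output falls by 3.30 %.

3.30 %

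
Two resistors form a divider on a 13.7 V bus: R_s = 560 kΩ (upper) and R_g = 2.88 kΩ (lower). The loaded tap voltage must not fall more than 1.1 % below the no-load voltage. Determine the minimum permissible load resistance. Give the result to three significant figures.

Output resistance R_th = R_s‖R_g = (560 × 2.88)/562.9 = 2.865 kΩ.
The fractional drop is R_th/(R_th + R_L); requiring this ≤ 0.0110 gives R_L ≥ R_th(1/0.0110 − 1) = 2.865 × 89.91 = 258 kΩ.

R_L(min) ≈ 258 kΩ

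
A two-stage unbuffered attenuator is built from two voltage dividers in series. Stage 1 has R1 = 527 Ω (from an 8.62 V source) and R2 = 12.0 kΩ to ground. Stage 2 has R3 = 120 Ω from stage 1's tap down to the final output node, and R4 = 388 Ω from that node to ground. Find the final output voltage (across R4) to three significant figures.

Stage 2 presents R3+R4 = 508.0 Ω as a load on stage 1's tap.
Stage 1's lower leg becomes R2‖(R3+R4) = 487.4 Ω, so V_mid = 8.62 × 487.4/1014 = 4.142 V.
Stage 2 is itself unloaded: V_out = V_mid × R4/(R3+R4) = 4.142 × 388/508.0 = 3.16 V.

V_out ≈ 3.16 V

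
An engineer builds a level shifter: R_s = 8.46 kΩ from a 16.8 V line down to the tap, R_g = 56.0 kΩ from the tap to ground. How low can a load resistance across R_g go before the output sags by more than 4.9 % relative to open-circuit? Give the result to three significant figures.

R_L(min) ≈ 143 kΩ

Output resistance R_th = R_s‖R_g = (8.46 × 56.0)/64.46 = 7.350 kΩ.
The fractional drop is R_th/(R_th + R_L); requiring this ≤ 0.0490 gives R_L ≥ R_th(1/0.0490 − 1) = 7.350 × 19.41 = 143 kΩ.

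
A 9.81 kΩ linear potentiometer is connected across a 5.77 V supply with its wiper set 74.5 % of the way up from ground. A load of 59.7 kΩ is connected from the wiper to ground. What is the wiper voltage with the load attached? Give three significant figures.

V ≈ 4.17 V

The wiper splits the pot into (1−α)R = 2.502 kΩ above and αR = 7.308 kΩ below.
Lower section ‖ load = 6.511 kΩ.
V_wiper = 5.77 × 6.511/(2.502 + 6.511) = 4.17 V.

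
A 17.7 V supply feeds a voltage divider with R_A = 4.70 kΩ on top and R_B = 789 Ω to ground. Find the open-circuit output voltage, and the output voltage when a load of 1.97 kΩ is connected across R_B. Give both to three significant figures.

Open-circuit: V = 17.7 × 789/(4700 + 789) = 2.54 V.
With the load, R_B becomes R_B‖R_L = 563.4 Ω, so V = 17.7 × 563.4/5263 = 1.89 V.

Unloaded: 2.54 V; loaded: 1.89 V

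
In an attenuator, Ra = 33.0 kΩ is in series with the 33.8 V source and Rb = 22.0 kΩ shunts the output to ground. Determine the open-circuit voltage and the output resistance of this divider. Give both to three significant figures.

V_th is the open-circuit tap voltage: 33.8 × 22.0/(33.0 + 22.0) = 13.5 V.
With the supply zeroed, Ra and Rb appear in parallel from the tap: R_th = Ra‖Rb = (33.0 × 22.0)/55.00 = 13.2 kΩ.

V_th = 13.5 V, R_th = 13.2 kΩ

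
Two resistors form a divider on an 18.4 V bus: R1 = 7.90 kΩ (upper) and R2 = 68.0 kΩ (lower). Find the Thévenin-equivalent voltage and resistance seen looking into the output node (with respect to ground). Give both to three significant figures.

V_th = 16.5 V, R_th = 7.08 kΩ

V_th is the open-circuit tap voltage: 18.4 × 68.0/(7.90 + 68.0) = 16.5 V.
With the supply zeroed, R1 and R2 appear in parallel from the tap: R_th = R1‖R2 = (7.90 × 68.0)/75.90 = 7.08 kΩ.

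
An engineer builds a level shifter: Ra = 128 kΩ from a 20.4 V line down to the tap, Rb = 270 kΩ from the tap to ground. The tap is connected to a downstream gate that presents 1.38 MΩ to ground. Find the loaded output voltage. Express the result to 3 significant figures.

V_out ≈ 13.0 V

The load sits in parallel with Rb: Rb‖R_L = (270 × 1380) / (270 + 1380) = 225.8 kΩ.
V_out = 20.4 × 225.8 / (128 + 225.8) = 20.4 × 225.8/353.8 = 13.0 V.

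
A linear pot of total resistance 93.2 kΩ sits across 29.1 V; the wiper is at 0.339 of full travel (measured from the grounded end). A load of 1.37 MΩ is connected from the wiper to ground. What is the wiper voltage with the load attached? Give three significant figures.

V ≈ 9.72 V

The wiper splits the pot into (1−α)R = 61.61 kΩ above and αR = 31.59 kΩ below.
Lower section ‖ load = 30.88 kΩ.
V_wiper = 29.1 × 30.88/(61.61 + 30.88) = 9.72 V.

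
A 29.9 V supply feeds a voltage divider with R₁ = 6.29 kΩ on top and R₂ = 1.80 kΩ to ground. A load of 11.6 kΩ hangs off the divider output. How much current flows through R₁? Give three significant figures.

I ≈ 3.81 mA

R₂‖R_L = 1.558 kΩ, so the source sees R₁ + R₂‖R_L = 7.848 kΩ.
I = 29.9 V / 7.848 kΩ = 3.81 mA.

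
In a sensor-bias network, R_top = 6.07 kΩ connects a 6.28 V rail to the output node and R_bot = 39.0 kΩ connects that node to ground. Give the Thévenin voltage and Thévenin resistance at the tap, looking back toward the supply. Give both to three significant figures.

V_th is the open-circuit tap voltage: 6.28 × 39.0/(6.07 + 39.0) = 5.43 V.
With the supply zeroed, R_top and R_bot appear in parallel from the tap: R_th = R_top‖R_bot = (6.07 × 39.0)/45.07 = 5.25 kΩ.

V_th = 5.43 V, R_th = 5.25 kΩ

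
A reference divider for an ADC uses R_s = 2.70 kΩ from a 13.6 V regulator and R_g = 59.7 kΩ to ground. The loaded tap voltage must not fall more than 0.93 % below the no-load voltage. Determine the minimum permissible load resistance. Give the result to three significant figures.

Output resistance R_th = R_s‖R_g = (2.70 × 59.7)/62.40 = 2.583 kΩ.
The fractional drop is R_th/(R_th + R_L); requiring this ≤ 0.00930 gives R_L ≥ R_th(1/0.00930 − 1) = 2.583 × 106.5 = 275 kΩ.

R_L(min) ≈ 275 kΩ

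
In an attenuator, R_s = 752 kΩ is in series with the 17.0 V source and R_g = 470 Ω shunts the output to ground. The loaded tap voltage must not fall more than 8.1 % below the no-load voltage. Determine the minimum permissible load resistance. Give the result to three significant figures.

Output resistance R_th = R_s‖R_g = (752000 × 470)/752500 = 469.7 Ω.
The fractional drop is R_th/(R_th + R_L); requiring this ≤ 0.0810 gives R_L ≥ R_th(1/0.0810 − 1) = 469.7 × 11.35 = 5.33 kΩ.

R_L(min) ≈ 5.33 kΩ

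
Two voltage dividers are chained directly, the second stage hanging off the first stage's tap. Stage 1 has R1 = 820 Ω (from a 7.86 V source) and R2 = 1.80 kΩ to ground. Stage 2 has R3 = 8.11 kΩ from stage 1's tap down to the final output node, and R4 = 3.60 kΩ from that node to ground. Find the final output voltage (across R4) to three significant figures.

Stage 2 presents R3+R4 = 11710 Ω as a load on stage 1's tap.
Stage 1's lower leg becomes R2‖(R3+R4) = 1560 Ω, so V_mid = 7.86 × 1560/2380 = 5.152 V.
Stage 2 is itself unloaded: V_out = V_mid × R4/(R3+R4) = 5.152 × 3600/11710 = 1.58 V.

V_out ≈ 1.58 V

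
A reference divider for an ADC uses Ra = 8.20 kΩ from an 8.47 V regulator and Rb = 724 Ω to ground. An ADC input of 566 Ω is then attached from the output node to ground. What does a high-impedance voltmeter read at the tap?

The load sits in parallel with Rb: Rb‖R_L = (724 × 566) / (724 + 566) = 317.7 Ω.
V_out = 8.47 × 317.7 / (8200 + 317.7) = 8.47 × 317.7/8518 = 0.316 V.
(Unloaded it would have been 0.687 V.)

V_out ≈ 0.316 V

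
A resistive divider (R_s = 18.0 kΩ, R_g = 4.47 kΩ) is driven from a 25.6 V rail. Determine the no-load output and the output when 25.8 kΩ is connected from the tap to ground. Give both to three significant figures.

Open-circuit: V = 25.6 × 4.47/(18.0 + 4.47) = 5.09 V.
With the load, R_g becomes R_g‖R_L = 3.810 kΩ, so V = 25.6 × 3.810/21.81 = 4.47 V.

Unloaded: 5.09 V; loaded: 4.47 V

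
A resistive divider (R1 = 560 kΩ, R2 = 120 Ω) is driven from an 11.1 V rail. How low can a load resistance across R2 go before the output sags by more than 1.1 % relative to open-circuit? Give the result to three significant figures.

Output resistance R_th = R1‖R2 = (560000 × 120)/560100 = 120.0 Ω.
The fractional drop is R_th/(R_th + R_L); requiring this ≤ 0.0110 gives R_L ≥ R_th(1/0.0110 − 1) = 120.0 × 89.91 = 10.8 kΩ.

R_L(min) ≈ 10.8 kΩ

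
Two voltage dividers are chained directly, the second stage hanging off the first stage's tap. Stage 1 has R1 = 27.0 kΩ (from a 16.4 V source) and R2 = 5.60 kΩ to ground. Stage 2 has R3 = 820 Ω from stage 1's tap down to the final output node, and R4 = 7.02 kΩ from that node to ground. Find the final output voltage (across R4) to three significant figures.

Stage 2 presents R3+R4 = 7840 Ω as a load on stage 1's tap.
Stage 1's lower leg becomes R2‖(R3+R4) = 3267 Ω, so V_mid = 16.4 × 3267/30270 = 1.770 V.
Stage 2 is itself unloaded: V_out = V_mid × R4/(R3+R4) = 1.770 × 7020/7840 = 1.58 V.

V_out ≈ 1.58 V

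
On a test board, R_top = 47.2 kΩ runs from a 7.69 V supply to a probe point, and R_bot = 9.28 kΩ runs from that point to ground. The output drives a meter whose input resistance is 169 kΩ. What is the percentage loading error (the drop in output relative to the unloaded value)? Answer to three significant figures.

The divider's output (Thévenin) resistance is R_top‖R_bot = 7.755 kΩ.
Fractional drop under load = R_th/(R_th + R_L) = 7.755 / (7.755 + 169) = 0.04388.
So the output falls by 4.39 %.

4.39 %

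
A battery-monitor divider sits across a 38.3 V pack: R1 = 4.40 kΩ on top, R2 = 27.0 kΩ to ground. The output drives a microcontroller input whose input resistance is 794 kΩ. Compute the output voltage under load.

V_out ≈ 32.8 V

The load sits in parallel with R2: R2‖R_L = (27.0 × 794) / (27.0 + 794) = 26.11 kΩ.
V_out = 38.3 × 26.11 / (4.40 + 26.11) = 38.3 × 26.11/30.51 = 32.8 V.
(Unloaded it would have been 32.9 V.)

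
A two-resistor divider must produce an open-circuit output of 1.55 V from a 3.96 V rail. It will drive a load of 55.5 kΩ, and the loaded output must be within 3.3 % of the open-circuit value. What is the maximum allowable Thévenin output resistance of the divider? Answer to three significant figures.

R_th ≤ 1.89 kΩ

Loading drop = R_th/(R_th + R_L) ≤ 0.0330, so R_th ≤ R_L · ε/(1−ε) = 55.5 kΩ × 0.0330/0.9670 = 1.89 kΩ.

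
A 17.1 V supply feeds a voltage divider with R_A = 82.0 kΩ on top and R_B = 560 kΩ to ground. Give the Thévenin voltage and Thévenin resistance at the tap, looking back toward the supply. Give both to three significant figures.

V_th = 14.9 V, R_th = 71.5 kΩ

V_th is the open-circuit tap voltage: 17.1 × 560/(82.0 + 560) = 14.9 V.
With the supply zeroed, R_A and R_B appear in parallel from the tap: R_th = R_A‖R_B = (82.0 × 560)/642.0 = 71.5 kΩ.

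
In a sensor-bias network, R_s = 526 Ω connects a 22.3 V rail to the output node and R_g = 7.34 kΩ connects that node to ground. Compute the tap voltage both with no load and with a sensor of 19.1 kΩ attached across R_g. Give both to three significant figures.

Unloaded: 20.8 V; loaded: 20.3 V

Open-circuit: V = 22.3 × 7340/(526 + 7340) = 20.8 V.
With the load, R_g becomes R_g‖R_L = 5302 Ω, so V = 22.3 × 5302/5828 = 20.3 V.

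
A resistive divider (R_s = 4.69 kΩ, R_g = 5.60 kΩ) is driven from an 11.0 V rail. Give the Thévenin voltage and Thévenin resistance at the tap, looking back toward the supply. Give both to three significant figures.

V_th is the open-circuit tap voltage: 11.0 × 5.60/(4.69 + 5.60) = 5.99 V.
With the supply zeroed, R_s and R_g appear in parallel from the tap: R_th = R_s‖R_g = (4.69 × 5.60)/10.29 = 2.55 kΩ.

V_th = 5.99 V, R_th = 2.55 kΩ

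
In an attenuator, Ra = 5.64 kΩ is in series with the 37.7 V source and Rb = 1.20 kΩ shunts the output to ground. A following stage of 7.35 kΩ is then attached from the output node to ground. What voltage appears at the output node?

The load sits in parallel with Rb: Rb‖R_L = (1.20 × 7.35) / (1.20 + 7.35) = 1.032 kΩ.
V_out = 37.7 × 1.032 / (5.64 + 1.032) = 37.7 × 1.032/6.672 = 5.83 V.

V_out ≈ 5.83 V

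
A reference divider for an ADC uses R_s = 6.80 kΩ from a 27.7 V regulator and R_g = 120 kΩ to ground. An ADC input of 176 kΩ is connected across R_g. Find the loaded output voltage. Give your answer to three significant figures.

V_out ≈ 25.3 V

The load sits in parallel with R_g: R_g‖R_L = (120 × 176) / (120 + 176) = 71.35 kΩ.
V_out = 27.7 × 71.35 / (6.80 + 71.35) = 27.7 × 71.35/78.15 = 25.3 V.
(Unloaded it would have been 26.2 V.)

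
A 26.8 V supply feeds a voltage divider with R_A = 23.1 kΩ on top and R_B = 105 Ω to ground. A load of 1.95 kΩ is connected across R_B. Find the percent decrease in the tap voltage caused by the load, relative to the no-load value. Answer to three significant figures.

5.09 %

The divider's output (Thévenin) resistance is R_A‖R_B = 104.5 Ω.
Fractional drop under load = R_th/(R_th + R_L) = 104.5 / (104.5 + 1950) = 0.05088.
So the output falls by 5.09 %.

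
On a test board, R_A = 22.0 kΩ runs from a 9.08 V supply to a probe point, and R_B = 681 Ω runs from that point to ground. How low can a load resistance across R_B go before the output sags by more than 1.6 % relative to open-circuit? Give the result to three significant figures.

R_L(min) ≈ 40.6 kΩ

Output resistance R_th = R_A‖R_B = (22000 × 681)/22680 = 660.6 Ω.
The fractional drop is R_th/(R_th + R_L); requiring this ≤ 0.0160 gives R_L ≥ R_th(1/0.0160 − 1) = 660.6 × 61.50 = 40.6 kΩ.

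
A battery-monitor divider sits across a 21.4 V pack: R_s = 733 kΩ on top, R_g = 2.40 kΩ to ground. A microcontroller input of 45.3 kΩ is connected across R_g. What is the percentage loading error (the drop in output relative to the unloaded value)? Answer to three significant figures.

5.02 %

The divider's output (Thévenin) resistance is R_s‖R_g = 2.392 kΩ.
Fractional drop under load = R_th/(R_th + R_L) = 2.392 / (2.392 + 45.3) = 0.05016.
So the output falls by 5.02 %.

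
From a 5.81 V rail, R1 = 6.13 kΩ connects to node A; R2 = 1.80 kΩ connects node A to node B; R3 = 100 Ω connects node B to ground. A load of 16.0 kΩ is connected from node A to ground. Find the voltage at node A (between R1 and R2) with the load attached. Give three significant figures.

Below node A the series string R2+R3 = 1900 Ω sits in parallel with the 16000 Ω load: 1698 Ω.
V_A = 5.81 × 1698/(6130 + 1698) = 1.26 V.

V ≈ 1.26 V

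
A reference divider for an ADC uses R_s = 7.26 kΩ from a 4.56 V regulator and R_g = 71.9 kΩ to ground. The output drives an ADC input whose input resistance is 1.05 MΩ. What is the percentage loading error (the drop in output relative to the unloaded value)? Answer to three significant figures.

0.624 %

The divider's output (Thévenin) resistance is R_s‖R_g = 6.594 kΩ.
Fractional drop under load = R_th/(R_th + R_L) = 6.594 / (6.594 + 1050) = 0.006241.
So the output falls by 0.624 %.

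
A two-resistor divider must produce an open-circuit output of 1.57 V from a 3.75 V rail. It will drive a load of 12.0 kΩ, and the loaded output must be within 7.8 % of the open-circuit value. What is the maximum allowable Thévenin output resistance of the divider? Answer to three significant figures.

R_th ≤ 1.02 kΩ

Loading drop = R_th/(R_th + R_L) ≤ 0.0780, so R_th ≤ R_L · ε/(1−ε) = 12.0 kΩ × 0.0780/0.9220 = 1.02 kΩ.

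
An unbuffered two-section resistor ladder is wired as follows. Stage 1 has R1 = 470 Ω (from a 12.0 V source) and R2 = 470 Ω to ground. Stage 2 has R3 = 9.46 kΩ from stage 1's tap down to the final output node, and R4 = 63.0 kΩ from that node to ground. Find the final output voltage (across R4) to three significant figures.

V_out ≈ 5.20 V

Stage 2 presents R3+R4 = 72460 Ω as a load on stage 1's tap.
Stage 1's lower leg becomes R2‖(R3+R4) = 467.0 Ω, so V_mid = 12.0 × 467.0/937.0 = 5.981 V.
Stage 2 is itself unloaded: V_out = V_mid × R4/(R3+R4) = 5.981 × 63000/72460 = 5.20 V.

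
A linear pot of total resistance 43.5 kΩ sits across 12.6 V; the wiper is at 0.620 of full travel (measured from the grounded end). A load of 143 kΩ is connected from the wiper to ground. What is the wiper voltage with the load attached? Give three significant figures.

V ≈ 7.29 V

The wiper splits the pot into (1−α)R = 16.53 kΩ above and αR = 26.97 kΩ below.
Lower section ‖ load = 22.69 kΩ.
V_wiper = 12.6 × 22.69/(16.53 + 22.69) = 7.29 V.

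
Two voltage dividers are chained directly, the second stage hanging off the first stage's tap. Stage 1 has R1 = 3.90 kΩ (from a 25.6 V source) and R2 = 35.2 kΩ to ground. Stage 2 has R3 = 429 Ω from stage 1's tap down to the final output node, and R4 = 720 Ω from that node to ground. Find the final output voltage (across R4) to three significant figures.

V_out ≈ 3.56 V

Stage 2 presents R3+R4 = 1149 Ω as a load on stage 1's tap.
Stage 1's lower leg becomes R2‖(R3+R4) = 1113 Ω, so V_mid = 25.6 × 1113/5013 = 5.683 V.
Stage 2 is itself unloaded: V_out = V_mid × R4/(R3+R4) = 5.683 × 720/1149 = 3.56 V.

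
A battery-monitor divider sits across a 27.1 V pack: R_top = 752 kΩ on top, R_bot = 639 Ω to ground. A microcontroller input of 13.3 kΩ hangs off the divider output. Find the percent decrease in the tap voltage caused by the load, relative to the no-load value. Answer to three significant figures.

The divider's output (Thévenin) resistance is R_top‖R_bot = 638.5 Ω.
Fractional drop under load = R_th/(R_th + R_L) = 638.5 / (638.5 + 13300) = 0.04581.
So the output falls by 4.58 %.

4.58 %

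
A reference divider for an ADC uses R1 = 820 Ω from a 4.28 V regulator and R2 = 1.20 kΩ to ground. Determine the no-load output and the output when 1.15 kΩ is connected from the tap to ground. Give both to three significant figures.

Open-circuit: V = 4.28 × 1200/(820 + 1200) = 2.54 V.
With the load, R2 becomes R2‖R_L = 587.2 Ω, so V = 4.28 × 587.2/1407 = 1.79 V.

Unloaded: 2.54 V; loaded: 1.79 V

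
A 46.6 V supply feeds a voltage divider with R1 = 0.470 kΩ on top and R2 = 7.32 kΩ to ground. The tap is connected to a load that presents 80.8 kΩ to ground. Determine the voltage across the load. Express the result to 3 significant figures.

The load sits in parallel with R2: R2‖R_L = (7320 × 80800) / (7320 + 80800) = 6712 Ω.
V_out = 46.6 × 6712 / (470 + 6712) = 46.6 × 6712/7182 = 43.6 V.

V_out ≈ 43.6 V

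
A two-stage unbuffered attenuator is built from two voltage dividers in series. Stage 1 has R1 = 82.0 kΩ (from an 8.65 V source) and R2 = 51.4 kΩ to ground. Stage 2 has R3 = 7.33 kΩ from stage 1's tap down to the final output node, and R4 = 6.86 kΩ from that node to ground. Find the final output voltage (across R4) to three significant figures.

Stage 2 presents R3+R4 = 14.19 kΩ as a load on stage 1's tap.
Stage 1's lower leg becomes R2‖(R3+R4) = 11.12 kΩ, so V_mid = 8.65 × 11.12/93.12 = 1.033 V.
Stage 2 is itself unloaded: V_out = V_mid × R4/(R3+R4) = 1.033 × 6.86/14.19 = 0.499 V.

V_out ≈ 0.499 V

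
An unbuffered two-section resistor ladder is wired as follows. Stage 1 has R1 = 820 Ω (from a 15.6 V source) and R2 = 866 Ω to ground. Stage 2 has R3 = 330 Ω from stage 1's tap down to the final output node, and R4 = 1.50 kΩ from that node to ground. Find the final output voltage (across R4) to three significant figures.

V_out ≈ 5.34 V

Stage 2 presents R3+R4 = 1830 Ω as a load on stage 1's tap.
Stage 1's lower leg becomes R2‖(R3+R4) = 587.8 Ω, so V_mid = 15.6 × 587.8/1408 = 6.514 V.
Stage 2 is itself unloaded: V_out = V_mid × R4/(R3+R4) = 6.514 × 1500/1830 = 5.34 V.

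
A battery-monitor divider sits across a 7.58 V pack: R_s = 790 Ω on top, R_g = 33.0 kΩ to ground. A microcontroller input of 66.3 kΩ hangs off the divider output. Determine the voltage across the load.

V_out ≈ 7.32 V

The load sits in parallel with R_g: R_g‖R_L = (33000 × 66300) / (33000 + 66300) = 22030 Ω.
V_out = 7.58 × 22030 / (790 + 22030) = 7.58 × 22030/22820 = 7.32 V.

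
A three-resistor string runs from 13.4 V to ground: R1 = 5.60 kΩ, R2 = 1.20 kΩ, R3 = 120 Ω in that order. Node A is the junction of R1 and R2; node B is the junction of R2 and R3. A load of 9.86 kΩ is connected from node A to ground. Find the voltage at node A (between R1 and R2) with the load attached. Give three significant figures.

V ≈ 2.31 V

Below node A the series string R2+R3 = 1320 Ω sits in parallel with the 9860 Ω load: 1164 Ω.
V_A = 13.4 × 1164/(5600 + 1164) = 2.31 V.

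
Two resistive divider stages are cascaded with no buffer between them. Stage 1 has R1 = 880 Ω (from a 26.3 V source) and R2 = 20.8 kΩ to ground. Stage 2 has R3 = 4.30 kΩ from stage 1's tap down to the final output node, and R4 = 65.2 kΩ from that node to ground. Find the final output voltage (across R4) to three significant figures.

Stage 2 presents R3+R4 = 69500 Ω as a load on stage 1's tap.
Stage 1's lower leg becomes R2‖(R3+R4) = 16010 Ω, so V_mid = 26.3 × 16010/16890 = 24.93 V.
Stage 2 is itself unloaded: V_out = V_mid × R4/(R3+R4) = 24.93 × 65200/69500 = 23.4 V.

V_out ≈ 23.4 V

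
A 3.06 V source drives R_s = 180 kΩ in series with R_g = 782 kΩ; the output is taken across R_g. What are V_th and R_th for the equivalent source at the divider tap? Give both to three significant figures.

V_th is the open-circuit tap voltage: 3.06 × 782/(180 + 782) = 2.49 V.
With the supply zeroed, R_s and R_g appear in parallel from the tap: R_th = R_s‖R_g = (180 × 782)/962.0 = 146 kΩ.

V_th = 2.49 V, R_th = 146 kΩ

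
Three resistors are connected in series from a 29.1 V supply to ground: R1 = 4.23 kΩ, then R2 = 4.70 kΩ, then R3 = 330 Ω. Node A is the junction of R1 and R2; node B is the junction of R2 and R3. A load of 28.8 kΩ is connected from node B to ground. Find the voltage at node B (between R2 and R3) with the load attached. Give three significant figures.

V ≈ 1.03 V

At node B, R3 is in parallel with the load: R3‖R_L = 326.3 Ω.
Below node A the resistance is R2 + (R3‖R_L) = 5026 Ω, so V_A = 29.1 × 5026/9256 = 15.80 V.
Then V_B = V_A × (R3‖R_L)/(R2 + R3‖R_L) = 15.80 × 326.3/5026 = 1.03 V.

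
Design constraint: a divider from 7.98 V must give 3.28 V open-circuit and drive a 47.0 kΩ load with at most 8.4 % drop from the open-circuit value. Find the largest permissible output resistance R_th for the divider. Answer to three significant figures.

Loading drop = R_th/(R_th + R_L) ≤ 0.0840, so R_th ≤ R_L · ε/(1−ε) = 47.0 kΩ × 0.0840/0.9160 = 4.31 kΩ.
(Any R1, R2 with R2/(R1+R2) = 0.411 and R1‖R2 ≤ 4.31 kΩ will meet the spec.)

R_th ≤ 4.31 kΩ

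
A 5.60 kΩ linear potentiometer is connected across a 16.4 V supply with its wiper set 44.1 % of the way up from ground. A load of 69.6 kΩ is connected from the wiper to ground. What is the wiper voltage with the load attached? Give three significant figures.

V ≈ 7.09 V

The wiper splits the pot into (1−α)R = 3.130 kΩ above and αR = 2.470 kΩ below.
Lower section ‖ load = 2.385 kΩ.
V_wiper = 16.4 × 2.385/(3.130 + 2.385) = 7.09 V.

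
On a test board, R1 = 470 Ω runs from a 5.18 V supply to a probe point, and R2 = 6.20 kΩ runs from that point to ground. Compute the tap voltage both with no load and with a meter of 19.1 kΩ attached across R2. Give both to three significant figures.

Unloaded: 4.81 V; loaded: 4.71 V

Open-circuit: V = 5.18 × 6200/(470 + 6200) = 4.81 V.
With the load, R2 becomes R2‖R_L = 4681 Ω, so V = 5.18 × 4681/5151 = 4.71 V.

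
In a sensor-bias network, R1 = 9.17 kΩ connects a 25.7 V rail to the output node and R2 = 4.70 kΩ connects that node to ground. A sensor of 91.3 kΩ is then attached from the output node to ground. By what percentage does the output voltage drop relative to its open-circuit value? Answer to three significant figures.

The divider's output (Thévenin) resistance is R1‖R2 = 3.107 kΩ.
Fractional drop under load = R_th/(R_th + R_L) = 3.107 / (3.107 + 91.3) = 0.03291.
So the output falls by 3.29 %.

3.29 %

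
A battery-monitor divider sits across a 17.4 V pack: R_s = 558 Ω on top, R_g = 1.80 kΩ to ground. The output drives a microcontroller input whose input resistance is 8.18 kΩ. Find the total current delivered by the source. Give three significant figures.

R_g‖R_L = 1475 Ω, so the source sees R_s + R_g‖R_L = 2033 Ω.
I = 17.4 V / 2033 Ω = 8.56 mA.

I ≈ 8.56 mA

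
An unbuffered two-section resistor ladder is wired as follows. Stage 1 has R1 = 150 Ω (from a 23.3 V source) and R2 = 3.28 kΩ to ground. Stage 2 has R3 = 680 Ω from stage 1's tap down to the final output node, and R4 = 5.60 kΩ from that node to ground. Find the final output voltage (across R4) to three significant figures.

V_out ≈ 19.4 V

Stage 2 presents R3+R4 = 6280 Ω as a load on stage 1's tap.
Stage 1's lower leg becomes R2‖(R3+R4) = 2155 Ω, so V_mid = 23.3 × 2155/2305 = 21.78 V.
Stage 2 is itself unloaded: V_out = V_mid × R4/(R3+R4) = 21.78 × 5600/6280 = 19.4 V.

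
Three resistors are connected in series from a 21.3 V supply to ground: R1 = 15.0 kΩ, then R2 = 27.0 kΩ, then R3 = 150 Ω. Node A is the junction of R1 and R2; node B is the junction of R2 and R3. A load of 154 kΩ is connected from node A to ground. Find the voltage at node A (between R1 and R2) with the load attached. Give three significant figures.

V ≈ 12.9 V

Below node A the series string R2+R3 = 27150 Ω sits in parallel with the 154000 Ω load: 23080 Ω.
V_A = 21.3 × 23080/(15000 + 23080) = 12.9 V.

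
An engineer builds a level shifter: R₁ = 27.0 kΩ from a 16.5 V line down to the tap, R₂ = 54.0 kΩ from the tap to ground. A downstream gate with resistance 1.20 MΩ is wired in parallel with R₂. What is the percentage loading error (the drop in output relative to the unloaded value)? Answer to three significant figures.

1.48 %

The divider's output (Thévenin) resistance is R₁‖R₂ = 18.00 kΩ.
Fractional drop under load = R_th/(R_th + R_L) = 18.00 / (18.00 + 1200) = 0.01478.
So the output falls by 1.48 %.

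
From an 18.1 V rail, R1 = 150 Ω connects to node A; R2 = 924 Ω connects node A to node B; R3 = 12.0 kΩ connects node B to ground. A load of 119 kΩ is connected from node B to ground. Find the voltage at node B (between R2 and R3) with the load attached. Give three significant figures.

V ≈ 16.5 V

At node B, R3 is in parallel with the load: R3‖R_L = 10900 Ω.
Below node A the resistance is R2 + (R3‖R_L) = 11820 Ω, so V_A = 18.1 × 11820/11970 = 17.87 V.
Then V_B = V_A × (R3‖R_L)/(R2 + R3‖R_L) = 17.87 × 10900/11820 = 16.5 V.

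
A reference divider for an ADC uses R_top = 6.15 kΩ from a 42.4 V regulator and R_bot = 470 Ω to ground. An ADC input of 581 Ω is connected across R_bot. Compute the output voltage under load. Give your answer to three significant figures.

The load sits in parallel with R_bot: R_bot‖R_L = (470 × 581) / (470 + 581) = 259.8 Ω.
V_out = 42.4 × 259.8 / (6150 + 259.8) = 42.4 × 259.8/6410 = 1.72 V.
(Unloaded it would have been 3.01 V.)

V_out ≈ 1.72 V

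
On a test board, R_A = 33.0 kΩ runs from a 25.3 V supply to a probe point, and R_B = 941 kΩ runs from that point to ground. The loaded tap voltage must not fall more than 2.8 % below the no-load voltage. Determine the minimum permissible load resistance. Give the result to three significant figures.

Output resistance R_th = R_A‖R_B = (33.0 × 941)/974.0 = 31.88 kΩ.
The fractional drop is R_th/(R_th + R_L); requiring this ≤ 0.0280 gives R_L ≥ R_th(1/0.0280 − 1) = 31.88 × 34.71 = 1.11 MΩ.

R_L(min) ≈ 1.11 MΩ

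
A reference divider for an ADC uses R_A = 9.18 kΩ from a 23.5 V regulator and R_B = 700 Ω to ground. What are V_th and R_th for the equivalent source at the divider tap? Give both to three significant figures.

V_th is the open-circuit tap voltage: 23.5 × 700/(9180 + 700) = 1.66 V.
With the supply zeroed, R_A and R_B appear in parallel from the tap: R_th = R_A‖R_B = (9180 × 700)/9880 = 650 Ω.

V_th = 1.66 V, R_th = 650 Ω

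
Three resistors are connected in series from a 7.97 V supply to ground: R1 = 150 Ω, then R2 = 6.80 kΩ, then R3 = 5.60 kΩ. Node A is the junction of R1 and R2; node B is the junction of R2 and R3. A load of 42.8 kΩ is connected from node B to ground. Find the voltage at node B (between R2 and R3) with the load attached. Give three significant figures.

V ≈ 3.32 V

At node B, R3 is in parallel with the load: R3‖R_L = 4952 Ω.
Below node A the resistance is R2 + (R3‖R_L) = 11750 Ω, so V_A = 7.97 × 11750/11900 = 7.870 V.
Then V_B = V_A × (R3‖R_L)/(R2 + R3‖R_L) = 7.870 × 4952/11750 = 3.32 V.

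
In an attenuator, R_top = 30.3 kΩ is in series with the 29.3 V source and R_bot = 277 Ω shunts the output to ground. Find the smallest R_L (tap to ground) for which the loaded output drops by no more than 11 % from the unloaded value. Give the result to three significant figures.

R_L(min) ≈ 2.22 kΩ

Output resistance R_th = R_top‖R_bot = (30300 × 277)/30580 = 274.5 Ω.
The fractional drop is R_th/(R_th + R_L); requiring this ≤ 0.110 gives R_L ≥ R_th(1/0.110 − 1) = 274.5 × 8.091 = 2.22 kΩ.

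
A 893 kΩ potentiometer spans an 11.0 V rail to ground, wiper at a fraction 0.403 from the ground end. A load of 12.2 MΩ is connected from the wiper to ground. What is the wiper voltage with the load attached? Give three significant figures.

The wiper splits the pot into (1−α)R = 533.1 kΩ above and αR = 359.9 kΩ below.
Lower section ‖ load = 349.6 kΩ.
V_wiper = 11.0 × 349.6/(533.1 + 349.6) = 4.36 V.

V ≈ 4.36 V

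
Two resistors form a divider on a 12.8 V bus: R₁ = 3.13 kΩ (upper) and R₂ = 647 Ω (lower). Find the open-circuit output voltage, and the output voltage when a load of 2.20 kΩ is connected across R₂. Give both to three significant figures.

Open-circuit: V = 12.8 × 647/(3130 + 647) = 2.19 V.
With the load, R₂ becomes R₂‖R_L = 500.0 Ω, so V = 12.8 × 500.0/3630 = 1.76 V.

Unloaded: 2.19 V; loaded: 1.76 V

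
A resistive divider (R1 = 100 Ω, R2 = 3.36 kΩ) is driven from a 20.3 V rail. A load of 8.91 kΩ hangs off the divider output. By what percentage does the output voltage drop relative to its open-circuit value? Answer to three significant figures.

1.08 %

The divider's output (Thévenin) resistance is R1‖R2 = 97.11 Ω.
Fractional drop under load = R_th/(R_th + R_L) = 97.11 / (97.11 + 8910) = 0.01078.
So the output falls by 1.08 %.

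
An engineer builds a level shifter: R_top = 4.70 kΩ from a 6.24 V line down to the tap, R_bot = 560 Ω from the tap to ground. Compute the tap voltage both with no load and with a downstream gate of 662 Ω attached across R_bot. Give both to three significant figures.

Open-circuit: V = 6.24 × 560/(4700 + 560) = 0.664 V.
With the load, R_bot becomes R_bot‖R_L = 303.4 Ω, so V = 6.24 × 303.4/5003 = 0.378 V.

Unloaded: 0.664 V; loaded: 0.378 V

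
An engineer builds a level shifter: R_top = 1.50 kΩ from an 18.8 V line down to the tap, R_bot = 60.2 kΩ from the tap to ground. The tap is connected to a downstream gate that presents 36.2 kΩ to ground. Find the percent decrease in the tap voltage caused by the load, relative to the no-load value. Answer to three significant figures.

The divider's output (Thévenin) resistance is R_top‖R_bot = 1.464 kΩ.
Fractional drop under load = R_th/(R_th + R_L) = 1.464 / (1.464 + 36.2) = 0.03886.
So the output falls by 3.89 %.

3.89 %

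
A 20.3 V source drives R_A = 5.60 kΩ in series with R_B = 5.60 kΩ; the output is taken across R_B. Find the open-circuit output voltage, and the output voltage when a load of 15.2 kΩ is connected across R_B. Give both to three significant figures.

Unloaded: 10.2 V; loaded: 8.57 V

Open-circuit: V = 20.3 × 5.60/(5.60 + 5.60) = 10.2 V.
With the load, R_B becomes R_B‖R_L = 4.092 kΩ, so V = 20.3 × 4.092/9.692 = 8.57 V.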